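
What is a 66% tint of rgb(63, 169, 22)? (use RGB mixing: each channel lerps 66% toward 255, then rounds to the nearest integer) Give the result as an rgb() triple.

Per channel, c → c + 0.66(255 − c):
  R: 63 + 0.66×(255−63) = 63 + 126.72 = 189.72 → 190
  G: 169 + 0.66×(255−169) = 169 + 56.76 = 225.76 → 226
  B: 22 + 153.78 = 175.78 → 176

rgb(190, 226, 176)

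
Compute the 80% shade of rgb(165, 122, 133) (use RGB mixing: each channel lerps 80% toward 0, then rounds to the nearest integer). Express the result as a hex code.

An 80% shade moves each channel 80% toward 0:
  R: 165 + 0.8×(0−165) = 165 − 132 = 33 → 33
  G: 122 + 0.8×(0−122) = 122 − 97.6 = 24.4 → 24
  B: 133 + 0.8×(0−133) = 133 − 106.4 = 26.6 → 27
rgb(33, 24, 27) = #21181B.

#21181B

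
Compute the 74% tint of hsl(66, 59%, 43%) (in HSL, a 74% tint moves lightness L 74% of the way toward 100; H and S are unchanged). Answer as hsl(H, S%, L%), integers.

hsl(66, 59%, 85%)

L moves 74% from 43 toward 100: 43 + 42.18 = 85.18 → 85.
H and S are unchanged.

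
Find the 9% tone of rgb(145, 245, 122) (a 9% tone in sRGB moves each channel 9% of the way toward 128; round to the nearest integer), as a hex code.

#8FEA7B

Per channel, c → c + 0.09(128 − c):
  R: 145 − 1.53 = 143.47 → 143
  G: 245 + 0.09×(128−245) = 245 − 10.53 = 234.47 → 234
  B: 122 + 0.09×(128−122) = 122 + 0.54 = 122.54 → 123
rgb(143, 234, 123) = #8FEA7B.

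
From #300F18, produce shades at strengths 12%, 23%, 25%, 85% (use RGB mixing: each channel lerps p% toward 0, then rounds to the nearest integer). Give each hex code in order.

#300F18 is rgb(48, 15, 24).
12%: (48 − 5.76 = 42.24→42, 15 − 1.8 = 13.2→13, 24 − 2.88 = 21.12→21) → #2A0D15
23%: (48 − 11.04 = 36.96→37, 15 − 3.45 = 11.55→12, 24 − 5.52 = 18.48→18) → #250C12
25%: (48 − 12 = 36→36, 15 − 3.75 = 11.25→11, 24 − 6 = 18→18) → #240B12
85%: (48 − 40.8 = 7.2→7, 15 − 12.75 = 2.25→2, 24 − 20.4 = 3.6→4) → #070204

#2A0D15, #250C12, #240B12, #070204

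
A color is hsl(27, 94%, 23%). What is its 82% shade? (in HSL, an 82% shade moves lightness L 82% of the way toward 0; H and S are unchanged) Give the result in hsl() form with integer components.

hsl(27, 94%, 4%)

L moves 82% from 23 toward 0: 23 − 18.86 = 4.14 → 4.
H and S are unchanged.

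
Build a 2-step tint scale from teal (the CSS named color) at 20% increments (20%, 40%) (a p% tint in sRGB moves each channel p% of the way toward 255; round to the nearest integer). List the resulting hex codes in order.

CSS teal is rgb(0, 128, 128).
20%: (0 + 51 = 51→51, 128 + 25.4 = 153.4→153, 128 + 25.4 = 153.4→153) → #339999
40%: (0 + 102 = 102→102, 128 + 50.8 = 178.8→179, 128 + 50.8 = 178.8→179) → #66B3B3

#339999, #66B3B3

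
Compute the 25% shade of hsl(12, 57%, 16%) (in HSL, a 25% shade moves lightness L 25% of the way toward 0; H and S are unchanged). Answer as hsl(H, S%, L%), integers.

hsl(12, 57%, 12%)

L moves 25% from 16 toward 0: 16 − 4 = 12 → 12.
H and S are unchanged.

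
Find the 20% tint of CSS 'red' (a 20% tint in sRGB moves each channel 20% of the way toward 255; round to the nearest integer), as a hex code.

#FF3333

CSS red is rgb(255, 0, 0).
A 20% tint moves each channel 20% toward 255:
  R: 255 + 0 = 255 → 255
  G: 0 + 0.2×(255−0) = 0 + 51 = 51 → 51
  B: 0 + 51 = 51 → 51
rgb(255, 51, 51) = #FF3333.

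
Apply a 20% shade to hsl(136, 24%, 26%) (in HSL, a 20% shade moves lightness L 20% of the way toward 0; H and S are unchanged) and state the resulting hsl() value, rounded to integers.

hsl(136, 24%, 21%)

L moves 20% from 26 toward 0: 26 − 5.2 = 20.8 → 21.
H and S are unchanged.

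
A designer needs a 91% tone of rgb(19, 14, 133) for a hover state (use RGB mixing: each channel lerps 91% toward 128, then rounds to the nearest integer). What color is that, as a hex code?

Lerp each channel 91% toward 128:
  R: 19 + 0.91×(128−19) = 19 + 99.19 = 118.19 → 118
  G: 14 + 0.91×(128−14) = 14 + 103.74 = 117.74 → 118
  B: 133 + 0.91×(128−133) = 133 − 4.55 = 128.45 → 128
rgb(118, 118, 128) = #767680.

#767680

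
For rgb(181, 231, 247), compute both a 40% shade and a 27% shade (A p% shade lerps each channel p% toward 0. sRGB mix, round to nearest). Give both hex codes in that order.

40% shade:
  R: 181 + 0.4×(0−181) = 181 − 72.4 = 108.6 → 109
  G: 231 + 0.4×(0−231) = 231 − 92.4 = 138.6 → 139
  B: 247 + 0.4×(0−247) = 247 − 98.8 = 148.2 → 148
  → #6D8B94
27% shade:
  R: 181 + 0.27×(0−181) = 181 − 48.87 = 132.13 → 132
  G: 231 + 0.27×(0−231) = 231 − 62.37 = 168.63 → 169
  B: 247 + 0.27×(0−247) = 247 − 66.69 = 180.31 → 180
  → #84A9B4

#6D8B94, #84A9B4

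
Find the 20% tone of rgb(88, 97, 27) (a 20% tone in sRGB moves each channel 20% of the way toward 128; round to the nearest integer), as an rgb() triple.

rgb(96, 103, 47)

A 20% tone moves each channel 20% toward 128:
  R: 88 + 0.2×(128−88) = 88 + 8 = 96 → 96
  G: 97 + 6.2 = 103.2 → 103
  B: 27 + 20.2 = 47.2 → 47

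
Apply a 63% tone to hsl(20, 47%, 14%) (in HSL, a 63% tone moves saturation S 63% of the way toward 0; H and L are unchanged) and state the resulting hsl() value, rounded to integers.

S moves 63% from 47 toward 0: 47 − 29.61 = 17.39 → 17.
H and L are unchanged.

hsl(20, 17%, 14%)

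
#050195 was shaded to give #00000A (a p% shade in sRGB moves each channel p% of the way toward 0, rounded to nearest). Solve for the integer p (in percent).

#050195 is rgb(5, 1, 149); #00000A is rgb(0, 0, 10).
On the B channel (widest range): 10 ≈ 149 + (p/100)(0 − 149), so p ≈ 100×(10 − 149)/(0 − 149) = -13900/-149 = 93.29.
p = 93 reproduces all three channels after rounding.

93%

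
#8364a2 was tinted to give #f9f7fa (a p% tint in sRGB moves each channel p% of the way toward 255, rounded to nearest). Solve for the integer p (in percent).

#8364a2 is rgb(131, 100, 162); #f9f7fa is rgb(249, 247, 250).
On the G channel (widest range): 247 ≈ 100 + (p/100)(255 − 100), so p ≈ 100×(247 − 100)/(255 − 100) = 14700/155 = 94.84.
p = 95 reproduces all three channels after rounding.

95%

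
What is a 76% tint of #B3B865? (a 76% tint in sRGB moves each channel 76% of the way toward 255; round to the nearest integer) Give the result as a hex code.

#EDEEDA

#B3B865 is rgb(179, 184, 101).
Per channel, c → c + 0.76(255 − c):
  R: 179 + 57.76 = 236.76 → 237
  G: 184 + 0.76×(255−184) = 184 + 53.96 = 237.96 → 238
  B: 101 + 0.76×(255−101) = 101 + 117.04 = 218.04 → 218
rgb(237, 238, 218) = #EDEEDA.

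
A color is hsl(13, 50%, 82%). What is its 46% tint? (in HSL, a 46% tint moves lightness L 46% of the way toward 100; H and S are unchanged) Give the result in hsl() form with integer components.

L moves 46% from 82 toward 100: 82 + 8.28 = 90.28 → 90.
H and S are unchanged.

hsl(13, 50%, 90%)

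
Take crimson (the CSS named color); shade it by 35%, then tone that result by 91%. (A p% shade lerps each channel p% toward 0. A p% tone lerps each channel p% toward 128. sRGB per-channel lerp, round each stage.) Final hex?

#817678

CSS crimson is rgb(220, 20, 60).
A 35% shade moves each channel 35% toward 0:
  R: 220 + 0.35×(0−220) = 220 − 77 = 143 → 143
  G: 20 + 0.35×(0−20) = 20 − 7 = 13 → 13
  B: 60 − 21 = 39 → 39
After the shade: rgb(143, 13, 39) = #8f0d27.
Lerp each channel 91% toward 128:
  R: 143 + 0.91×(128−143) = 143 − 13.65 = 129.35 → 129
  G: 13 + 104.65 = 117.65 → 118
  B: 39 + 0.91×(128−39) = 39 + 80.99 = 119.99 → 120
rgb(129, 118, 120) = #817678.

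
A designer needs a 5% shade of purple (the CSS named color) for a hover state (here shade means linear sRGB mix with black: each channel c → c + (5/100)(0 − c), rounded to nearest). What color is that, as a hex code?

#7a007a

CSS purple is rgb(128, 0, 128).
Lerp each channel 5% toward 0:
  R: 128 − 6.4 = 121.6 → 122
  G: 0 + 0.05×(0−0) = 0 + 0 = 0 → 0
  B: 128 + 0.05×(0−128) = 128 − 6.4 = 121.6 → 122
rgb(122, 0, 122) = #7a007a.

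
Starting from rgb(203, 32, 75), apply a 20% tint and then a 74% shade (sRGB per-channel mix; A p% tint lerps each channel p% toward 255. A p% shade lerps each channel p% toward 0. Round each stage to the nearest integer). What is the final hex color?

#37141D

A 20% tint moves each channel 20% toward 255:
  R: 203 + 0.2×(255−203) = 203 + 10.4 = 213.4 → 213
  G: 32 + 0.2×(255−32) = 32 + 44.6 = 76.6 → 77
  B: 75 + 36 = 111 → 111
After the tint: rgb(213, 77, 111) = #D54D6F.
A 74% shade moves each channel 74% toward 0:
  R: 213 + 0.74×(0−213) = 213 − 157.62 = 55.38 → 55
  G: 77 − 56.98 = 20.02 → 20
  B: 111 + 0.74×(0−111) = 111 − 82.14 = 28.86 → 29
rgb(55, 20, 29) = #37141D.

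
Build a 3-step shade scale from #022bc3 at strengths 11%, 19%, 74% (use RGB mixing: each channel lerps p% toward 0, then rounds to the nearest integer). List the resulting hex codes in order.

#022bc3 is rgb(2, 43, 195).
11%: (2→2, 43 − 4.73 = 38.27→38, 195 − 21.45 = 173.55→174) → #0226ae
19%: (2→2, 43 − 8.17 = 34.83→35, 195 − 37.05 = 157.95→158) → #02239e
74%: (2 − 1.48 = 0.52→1, 43 − 31.82 = 11.18→11, 195 − 144.3 = 50.7→51) → #010b33

#0226ae, #02239e, #010b33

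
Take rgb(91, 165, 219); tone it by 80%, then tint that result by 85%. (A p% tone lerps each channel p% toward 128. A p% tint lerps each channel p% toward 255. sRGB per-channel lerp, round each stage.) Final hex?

#ebedef

Per channel, c → c + 0.8(128 − c):
  R: 91 + 0.8×(128−91) = 91 + 29.6 = 120.6 → 121
  G: 165 + 0.8×(128−165) = 165 − 29.6 = 135.4 → 135
  B: 219 − 72.8 = 146.2 → 146
After the tone: rgb(121, 135, 146) = #798792.
An 85% tint moves each channel 85% toward 255:
  R: 121 + 113.9 = 234.9 → 235
  G: 135 + 102 = 237 → 237
  B: 146 + 92.65 = 238.65 → 239
rgb(235, 237, 239) = #ebedef.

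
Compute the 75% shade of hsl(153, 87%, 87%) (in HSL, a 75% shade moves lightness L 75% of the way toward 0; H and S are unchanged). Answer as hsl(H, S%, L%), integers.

L moves 75% from 87 toward 0: 87 − 65.25 = 21.75 → 22.
H and S are unchanged.

hsl(153, 87%, 22%)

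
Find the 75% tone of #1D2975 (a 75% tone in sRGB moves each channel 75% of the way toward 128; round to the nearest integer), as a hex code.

#1D2975 is rgb(29, 41, 117).
Per channel, c → c + 0.75(128 − c):
  R: 29 + 74.25 = 103.25 → 103
  G: 41 + 0.75×(128−41) = 41 + 65.25 = 106.25 → 106
  B: 117 + 0.75×(128−117) = 117 + 8.25 = 125.25 → 125
rgb(103, 106, 125) = #676A7D.

#676A7D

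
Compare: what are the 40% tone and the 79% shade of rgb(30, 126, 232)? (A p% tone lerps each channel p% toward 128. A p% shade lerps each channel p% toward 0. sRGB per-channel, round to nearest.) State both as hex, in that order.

#457FBE, #061A31

40% tone:
  R: 30 + 0.4×(128−30) = 30 + 39.2 = 69.2 → 69
  G: 126 + 0.8 = 126.8 → 127
  B: 232 − 41.6 = 190.4 → 190
  → #457FBE
79% shade:
  R: 30 + 0.79×(0−30) = 30 − 23.7 = 6.3 → 6
  G: 126 − 99.54 = 26.46 → 26
  B: 232 + 0.79×(0−232) = 232 − 183.28 = 48.72 → 49
  → #061A31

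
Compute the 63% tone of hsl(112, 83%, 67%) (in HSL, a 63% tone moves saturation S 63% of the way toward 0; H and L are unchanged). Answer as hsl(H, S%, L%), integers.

S moves 63% from 83 toward 0: 83 − 52.29 = 30.71 → 31.
H and L are unchanged.

hsl(112, 31%, 67%)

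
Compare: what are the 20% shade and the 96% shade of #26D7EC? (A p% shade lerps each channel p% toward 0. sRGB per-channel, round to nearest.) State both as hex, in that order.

#26D7EC is rgb(38, 215, 236).
20% shade:
  R: 38 + 0.2×(0−38) = 38 − 7.6 = 30.4 → 30
  G: 215 + 0.2×(0−215) = 215 − 43 = 172 → 172
  B: 236 − 47.2 = 188.8 → 189
  → #1EACBD
96% shade:
  R: 38 − 36.48 = 1.52 → 2
  G: 215 + 0.96×(0−215) = 215 − 206.4 = 8.6 → 9
  B: 236 − 226.56 = 9.44 → 9
  → #020909

#1EACBD, #020909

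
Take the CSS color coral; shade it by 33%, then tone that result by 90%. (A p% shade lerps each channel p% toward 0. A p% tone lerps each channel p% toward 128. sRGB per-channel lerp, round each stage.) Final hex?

#847C79

CSS coral is rgb(255, 127, 80).
Lerp each channel 33% toward 0:
  R: 255 + 0.33×(0−255) = 255 − 84.15 = 170.85 → 171
  G: 127 + 0.33×(0−127) = 127 − 41.91 = 85.09 → 85
  B: 80 − 26.4 = 53.6 → 54
After the shade: rgb(171, 85, 54) = #AB5536.
A 90% tone moves each channel 90% toward 128:
  R: 171 − 38.7 = 132.3 → 132
  G: 85 + 38.7 = 123.7 → 124
  B: 54 + 66.6 = 120.6 → 121
rgb(132, 124, 121) = #847C79.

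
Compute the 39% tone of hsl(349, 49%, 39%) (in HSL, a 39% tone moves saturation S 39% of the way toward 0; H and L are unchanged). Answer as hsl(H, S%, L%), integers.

hsl(349, 30%, 39%)

S moves 39% from 49 toward 0: 49 − 19.11 = 29.89 → 30.
H and L are unchanged.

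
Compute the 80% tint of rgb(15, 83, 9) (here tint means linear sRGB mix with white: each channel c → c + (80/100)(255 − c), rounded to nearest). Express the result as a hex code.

#cfddce

An 80% tint moves each channel 80% toward 255:
  R: 15 + 0.8×(255−15) = 15 + 192 = 207 → 207
  G: 83 + 0.8×(255−83) = 83 + 137.6 = 220.6 → 221
  B: 9 + 0.8×(255−9) = 9 + 196.8 = 205.8 → 206
rgb(207, 221, 206) = #cfddce.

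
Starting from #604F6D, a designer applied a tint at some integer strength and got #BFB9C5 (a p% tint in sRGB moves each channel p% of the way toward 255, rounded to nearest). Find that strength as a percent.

60%

#604F6D is rgb(96, 79, 109); #BFB9C5 is rgb(191, 185, 197).
On the G channel (widest range): 185 ≈ 79 + (p/100)(255 − 79), so p ≈ 100×(185 − 79)/(255 − 79) = 10600/176 = 60.23.
p = 60 reproduces all three channels after rounding.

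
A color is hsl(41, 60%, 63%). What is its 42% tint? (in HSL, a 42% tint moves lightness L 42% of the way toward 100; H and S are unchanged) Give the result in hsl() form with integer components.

hsl(41, 60%, 79%)

L moves 42% from 63 toward 100: 63 + 15.54 = 78.54 → 79.
H and S are unchanged.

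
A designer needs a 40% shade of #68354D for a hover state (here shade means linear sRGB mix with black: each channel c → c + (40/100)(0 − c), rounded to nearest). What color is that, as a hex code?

#3E202E

#68354D is rgb(104, 53, 77).
Lerp each channel 40% toward 0:
  R: 104 − 41.6 = 62.4 → 62
  G: 53 + 0.4×(0−53) = 53 − 21.2 = 31.8 → 32
  B: 77 + 0.4×(0−77) = 77 − 30.8 = 46.2 → 46
rgb(62, 32, 46) = #3E202E.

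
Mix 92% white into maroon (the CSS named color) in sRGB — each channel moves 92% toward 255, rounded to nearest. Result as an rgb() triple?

CSS maroon is rgb(128, 0, 0).
A 92% tint moves each channel 92% toward 255:
  R: 128 + 0.92×(255−128) = 128 + 116.84 = 244.84 → 245
  G: 0 + 0.92×(255−0) = 0 + 234.6 = 234.6 → 235
  B: 0 + 0.92×(255−0) = 0 + 234.6 = 234.6 → 235

rgb(245, 235, 235)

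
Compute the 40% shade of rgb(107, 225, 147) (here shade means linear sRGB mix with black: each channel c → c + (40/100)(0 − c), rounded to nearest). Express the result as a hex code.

A 40% shade moves each channel 40% toward 0:
  R: 107 − 42.8 = 64.2 → 64
  G: 225 + 0.4×(0−225) = 225 − 90 = 135 → 135
  B: 147 − 58.8 = 88.2 → 88
rgb(64, 135, 88) = #408758.

#408758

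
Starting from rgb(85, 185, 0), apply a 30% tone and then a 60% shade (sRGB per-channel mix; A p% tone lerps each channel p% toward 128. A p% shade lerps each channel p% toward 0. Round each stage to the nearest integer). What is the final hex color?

#27430F

Lerp each channel 30% toward 128:
  R: 85 + 12.9 = 97.9 → 98
  G: 185 + 0.3×(128−185) = 185 − 17.1 = 167.9 → 168
  B: 0 + 38.4 = 38.4 → 38
After the tone: rgb(98, 168, 38) = #62A826.
Lerp each channel 60% toward 0:
  R: 98 + 0.6×(0−98) = 98 − 58.8 = 39.2 → 39
  G: 168 − 100.8 = 67.2 → 67
  B: 38 + 0.6×(0−38) = 38 − 22.8 = 15.2 → 15
rgb(39, 67, 15) = #27430F.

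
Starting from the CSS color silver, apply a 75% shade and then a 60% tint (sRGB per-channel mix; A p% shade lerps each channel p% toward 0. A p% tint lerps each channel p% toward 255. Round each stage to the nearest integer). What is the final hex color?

CSS silver is rgb(192, 192, 192).
Per channel, c → c + 0.75(0 − c):
  R: 192 − 144 = 48 → 48
  G: 192 − 144 = 48 → 48
  B: 192 + 0.75×(0−192) = 192 − 144 = 48 → 48
After the shade: rgb(48, 48, 48) = #303030.
A 60% tint moves each channel 60% toward 255:
  R: 48 + 0.6×(255−48) = 48 + 124.2 = 172.2 → 172
  G: 48 + 0.6×(255−48) = 48 + 124.2 = 172.2 → 172
  B: 48 + 0.6×(255−48) = 48 + 124.2 = 172.2 → 172
rgb(172, 172, 172) = #ACACAC.

#ACACAC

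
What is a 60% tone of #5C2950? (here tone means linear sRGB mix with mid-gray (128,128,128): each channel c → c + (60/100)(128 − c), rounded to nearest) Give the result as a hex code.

#5C2950 is rgb(92, 41, 80).
Per channel, c → c + 0.6(128 − c):
  R: 92 + 0.6×(128−92) = 92 + 21.6 = 113.6 → 114
  G: 41 + 0.6×(128−41) = 41 + 52.2 = 93.2 → 93
  B: 80 + 28.8 = 108.8 → 109
rgb(114, 93, 109) = #725D6D.

#725D6D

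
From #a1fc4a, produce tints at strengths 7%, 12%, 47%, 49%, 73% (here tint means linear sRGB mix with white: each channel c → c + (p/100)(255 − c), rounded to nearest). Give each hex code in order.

#a1fc4a is rgb(161, 252, 74).
7%: (161 + 6.58 = 167.58→168, 252→252, 74 + 12.67 = 86.67→87) → #a8fc57
12%: (161 + 11.28 = 172.28→172, 252→252, 74 + 21.72 = 95.72→96) → #acfc60
47%: (161 + 44.18 = 205.18→205, 252 + 1.41 = 253.41→253, 74 + 85.07 = 159.07→159) → #cdfd9f
49%: (161 + 46.06 = 207.06→207, 252 + 1.47 = 253.47→253, 74 + 88.69 = 162.69→163) → #cffda3
73%: (161 + 68.62 = 229.62→230, 252 + 2.19 = 254.19→254, 74 + 132.13 = 206.13→206) → #e6fece

#a8fc57, #acfc60, #cdfd9f, #cffda3, #e6fece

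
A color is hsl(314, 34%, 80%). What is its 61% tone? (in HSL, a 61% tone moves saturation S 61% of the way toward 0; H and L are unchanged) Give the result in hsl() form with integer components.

hsl(314, 13%, 80%)

S moves 61% from 34 toward 0: 34 − 20.74 = 13.26 → 13.
H and L are unchanged.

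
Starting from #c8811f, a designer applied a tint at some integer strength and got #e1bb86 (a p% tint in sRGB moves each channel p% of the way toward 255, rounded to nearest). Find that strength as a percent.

46%

#c8811f is rgb(200, 129, 31); #e1bb86 is rgb(225, 187, 134).
On the B channel (widest range): 134 ≈ 31 + (p/100)(255 − 31), so p ≈ 100×(134 − 31)/(255 − 31) = 10300/224 = 45.98.
p = 46 reproduces all three channels after rounding.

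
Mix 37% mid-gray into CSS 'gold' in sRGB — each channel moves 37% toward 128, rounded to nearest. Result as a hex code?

#d0b72f

CSS gold is rgb(255, 215, 0).
A 37% tone moves each channel 37% toward 128:
  R: 255 + 0.37×(128−255) = 255 − 46.99 = 208.01 → 208
  G: 215 + 0.37×(128−215) = 215 − 32.19 = 182.81 → 183
  B: 0 + 0.37×(128−0) = 0 + 47.36 = 47.36 → 47
rgb(208, 183, 47) = #d0b72f.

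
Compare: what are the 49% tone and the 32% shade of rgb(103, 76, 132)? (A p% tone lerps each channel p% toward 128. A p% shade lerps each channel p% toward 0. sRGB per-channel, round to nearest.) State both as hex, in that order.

49% tone:
  R: 103 + 12.25 = 115.25 → 115
  G: 76 + 0.49×(128−76) = 76 + 25.48 = 101.48 → 101
  B: 132 − 1.96 = 130.04 → 130
  → #736582
32% shade:
  R: 103 + 0.32×(0−103) = 103 − 32.96 = 70.04 → 70
  G: 76 − 24.32 = 51.68 → 52
  B: 132 − 42.24 = 89.76 → 90
  → #46345a

#736582, #46345a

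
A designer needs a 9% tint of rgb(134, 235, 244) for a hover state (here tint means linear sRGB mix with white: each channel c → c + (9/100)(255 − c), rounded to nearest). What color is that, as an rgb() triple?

rgb(145, 237, 245)

Per channel, c → c + 0.09(255 − c):
  R: 134 + 10.89 = 144.89 → 145
  G: 235 + 1.8 = 236.8 → 237
  B: 244 + 0.99 = 244.99 → 245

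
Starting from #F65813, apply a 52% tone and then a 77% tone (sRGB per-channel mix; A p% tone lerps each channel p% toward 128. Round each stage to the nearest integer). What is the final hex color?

#8D7C74

#F65813 is rgb(246, 88, 19).
Per channel, c → c + 0.52(128 − c):
  R: 246 − 61.36 = 184.64 → 185
  G: 88 + 0.52×(128−88) = 88 + 20.8 = 108.8 → 109
  B: 19 + 0.52×(128−19) = 19 + 56.68 = 75.68 → 76
After the tone: rgb(185, 109, 76) = #B96D4C.
Lerp each channel 77% toward 128:
  R: 185 + 0.77×(128−185) = 185 − 43.89 = 141.11 → 141
  G: 109 + 0.77×(128−109) = 109 + 14.63 = 123.63 → 124
  B: 76 + 40.04 = 116.04 → 116
rgb(141, 124, 116) = #8D7C74.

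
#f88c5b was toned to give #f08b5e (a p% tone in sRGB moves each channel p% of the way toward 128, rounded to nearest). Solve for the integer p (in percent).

#f88c5b is rgb(248, 140, 91); #f08b5e is rgb(240, 139, 94).
On the R channel (widest range): 240 ≈ 248 + (p/100)(128 − 248), so p ≈ 100×(240 − 248)/(128 − 248) = -800/-120 = 6.67.
p = 7 reproduces all three channels after rounding.

7%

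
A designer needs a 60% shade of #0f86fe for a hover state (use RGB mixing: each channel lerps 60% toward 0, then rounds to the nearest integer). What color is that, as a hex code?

#063666

#0f86fe is rgb(15, 134, 254).
Lerp each channel 60% toward 0:
  R: 15 − 9 = 6 → 6
  G: 134 + 0.6×(0−134) = 134 − 80.4 = 53.6 → 54
  B: 254 + 0.6×(0−254) = 254 − 152.4 = 101.6 → 102
rgb(6, 54, 102) = #063666.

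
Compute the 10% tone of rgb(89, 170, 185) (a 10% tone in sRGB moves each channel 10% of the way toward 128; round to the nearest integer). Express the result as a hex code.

#5da6b3

A 10% tone moves each channel 10% toward 128:
  R: 89 + 3.9 = 92.9 → 93
  G: 170 − 4.2 = 165.8 → 166
  B: 185 + 0.1×(128−185) = 185 − 5.7 = 179.3 → 179
rgb(93, 166, 179) = #5da6b3.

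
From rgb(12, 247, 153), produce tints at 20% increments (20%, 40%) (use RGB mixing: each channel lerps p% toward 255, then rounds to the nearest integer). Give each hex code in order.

#3DF9AD, #6DFAC2

20%: (12 + 48.6 = 60.6→61, 247 + 1.6 = 248.6→249, 153 + 20.4 = 173.4→173) → #3DF9AD
40%: (12 + 97.2 = 109.2→109, 247 + 3.2 = 250.2→250, 153 + 40.8 = 193.8→194) → #6DFAC2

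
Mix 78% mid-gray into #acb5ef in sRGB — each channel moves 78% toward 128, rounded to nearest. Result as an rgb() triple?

rgb(138, 140, 152)

#acb5ef is rgb(172, 181, 239).
A 78% tone moves each channel 78% toward 128:
  R: 172 + 0.78×(128−172) = 172 − 34.32 = 137.68 → 138
  G: 181 + 0.78×(128−181) = 181 − 41.34 = 139.66 → 140
  B: 239 + 0.78×(128−239) = 239 − 86.58 = 152.42 → 152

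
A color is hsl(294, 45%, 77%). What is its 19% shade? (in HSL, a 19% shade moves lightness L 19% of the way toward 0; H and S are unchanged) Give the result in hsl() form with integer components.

L moves 19% from 77 toward 0: 77 − 14.63 = 62.37 → 62.
H and S are unchanged.

hsl(294, 45%, 62%)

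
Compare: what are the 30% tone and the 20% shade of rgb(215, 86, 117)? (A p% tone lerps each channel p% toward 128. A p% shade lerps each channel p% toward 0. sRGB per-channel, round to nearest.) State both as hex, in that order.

30% tone:
  R: 215 + 0.3×(128−215) = 215 − 26.1 = 188.9 → 189
  G: 86 + 12.6 = 98.6 → 99
  B: 117 + 0.3×(128−117) = 117 + 3.3 = 120.3 → 120
  → #BD6378
20% shade:
  R: 215 + 0.2×(0−215) = 215 − 43 = 172 → 172
  G: 86 − 17.2 = 68.8 → 69
  B: 117 + 0.2×(0−117) = 117 − 23.4 = 93.6 → 94
  → #AC455E

#BD6378, #AC455E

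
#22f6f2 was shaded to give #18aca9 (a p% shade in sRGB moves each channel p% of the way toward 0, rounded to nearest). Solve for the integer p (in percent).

30%

#22f6f2 is rgb(34, 246, 242); #18aca9 is rgb(24, 172, 169).
On the G channel (widest range): 172 ≈ 246 + (p/100)(0 − 246), so p ≈ 100×(172 − 246)/(0 − 246) = -7400/-246 = 30.08.
p = 30 reproduces all three channels after rounding.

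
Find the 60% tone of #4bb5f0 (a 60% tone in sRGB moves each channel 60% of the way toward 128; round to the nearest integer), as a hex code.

#6b95ad

#4bb5f0 is rgb(75, 181, 240).
A 60% tone moves each channel 60% toward 128:
  R: 75 + 0.6×(128−75) = 75 + 31.8 = 106.8 → 107
  G: 181 + 0.6×(128−181) = 181 − 31.8 = 149.2 → 149
  B: 240 + 0.6×(128−240) = 240 − 67.2 = 172.8 → 173
rgb(107, 149, 173) = #6b95ad.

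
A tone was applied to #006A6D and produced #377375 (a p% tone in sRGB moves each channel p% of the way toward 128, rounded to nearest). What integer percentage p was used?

43%

#006A6D is rgb(0, 106, 109); #377375 is rgb(55, 115, 117).
On the R channel (widest range): 55 ≈ 0 + (p/100)(128 − 0), so p ≈ 100×(55 − 0)/(128 − 0) = 5500/128 = 42.97.
p = 43 reproduces all three channels after rounding.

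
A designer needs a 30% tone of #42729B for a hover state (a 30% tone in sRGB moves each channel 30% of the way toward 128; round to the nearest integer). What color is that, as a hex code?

#42729B is rgb(66, 114, 155).
A 30% tone moves each channel 30% toward 128:
  R: 66 + 0.3×(128−66) = 66 + 18.6 = 84.6 → 85
  G: 114 + 4.2 = 118.2 → 118
  B: 155 + 0.3×(128−155) = 155 − 8.1 = 146.9 → 147
rgb(85, 118, 147) = #557693.

#557693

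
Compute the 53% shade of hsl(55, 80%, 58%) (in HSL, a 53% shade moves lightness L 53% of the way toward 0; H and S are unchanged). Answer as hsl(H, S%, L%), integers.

L moves 53% from 58 toward 0: 58 − 30.74 = 27.26 → 27.
H and S are unchanged.

hsl(55, 80%, 27%)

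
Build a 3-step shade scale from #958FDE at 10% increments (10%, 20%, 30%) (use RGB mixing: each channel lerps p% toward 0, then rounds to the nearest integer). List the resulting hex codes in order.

#958FDE is rgb(149, 143, 222).
10%: (149 − 14.9 = 134.1→134, 143 − 14.3 = 128.7→129, 222 − 22.2 = 199.8→200) → #8681C8
20%: (149 − 29.8 = 119.2→119, 143 − 28.6 = 114.4→114, 222 − 44.4 = 177.6→178) → #7772B2
30%: (149 − 44.7 = 104.3→104, 143 − 42.9 = 100.1→100, 222 − 66.6 = 155.4→155) → #68649B

#8681C8, #7772B2, #68649B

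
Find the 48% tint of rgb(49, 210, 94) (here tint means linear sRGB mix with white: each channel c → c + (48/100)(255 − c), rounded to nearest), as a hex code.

#94E8AB

Lerp each channel 48% toward 255:
  R: 49 + 0.48×(255−49) = 49 + 98.88 = 147.88 → 148
  G: 210 + 21.6 = 231.6 → 232
  B: 94 + 0.48×(255−94) = 94 + 77.28 = 171.28 → 171
rgb(148, 232, 171) = #94E8AB.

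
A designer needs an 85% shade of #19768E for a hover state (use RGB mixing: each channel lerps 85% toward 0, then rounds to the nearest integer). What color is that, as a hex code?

#19768E is rgb(25, 118, 142).
Per channel, c → c + 0.85(0 − c):
  R: 25 + 0.85×(0−25) = 25 − 21.25 = 3.75 → 4
  G: 118 + 0.85×(0−118) = 118 − 100.3 = 17.7 → 18
  B: 142 − 120.7 = 21.3 → 21
rgb(4, 18, 21) = #041215.

#041215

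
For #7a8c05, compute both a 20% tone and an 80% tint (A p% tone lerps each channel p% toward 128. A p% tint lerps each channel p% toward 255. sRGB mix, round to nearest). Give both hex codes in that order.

#7b8a1e, #e4e8cd

#7a8c05 is rgb(122, 140, 5).
20% tone:
  R: 122 + 0.2×(128−122) = 122 + 1.2 = 123.2 → 123
  G: 140 − 2.4 = 137.6 → 138
  B: 5 + 0.2×(128−5) = 5 + 24.6 = 29.6 → 30
  → #7b8a1e
80% tint:
  R: 122 + 0.8×(255−122) = 122 + 106.4 = 228.4 → 228
  G: 140 + 0.8×(255−140) = 140 + 92 = 232 → 232
  B: 5 + 0.8×(255−5) = 5 + 200 = 205 → 205
  → #e4e8cd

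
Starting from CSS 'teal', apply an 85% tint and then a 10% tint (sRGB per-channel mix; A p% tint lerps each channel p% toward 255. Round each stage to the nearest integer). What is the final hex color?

#ddeeee

CSS teal is rgb(0, 128, 128).
An 85% tint moves each channel 85% toward 255:
  R: 0 + 216.75 = 216.75 → 217
  G: 128 + 0.85×(255−128) = 128 + 107.95 = 235.95 → 236
  B: 128 + 107.95 = 235.95 → 236
After the tint: rgb(217, 236, 236) = #d9ecec.
Per channel, c → c + 0.1(255 − c):
  R: 217 + 0.1×(255−217) = 217 + 3.8 = 220.8 → 221
  G: 236 + 0.1×(255−236) = 236 + 1.9 = 237.9 → 238
  B: 236 + 0.1×(255−236) = 236 + 1.9 = 237.9 → 238
rgb(221, 238, 238) = #ddeeee.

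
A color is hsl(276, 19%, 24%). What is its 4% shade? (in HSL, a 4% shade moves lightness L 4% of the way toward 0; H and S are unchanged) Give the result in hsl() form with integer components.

hsl(276, 19%, 23%)

L moves 4% from 24 toward 0: 24 − 0.96 = 23.04 → 23.
H and S are unchanged.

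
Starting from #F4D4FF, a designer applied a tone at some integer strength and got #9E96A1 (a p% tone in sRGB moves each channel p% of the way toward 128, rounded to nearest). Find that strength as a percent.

#F4D4FF is rgb(244, 212, 255); #9E96A1 is rgb(158, 150, 161).
On the B channel (widest range): 161 ≈ 255 + (p/100)(128 − 255), so p ≈ 100×(161 − 255)/(128 − 255) = -9400/-127 = 74.02.
p = 74 reproduces all three channels after rounding.

74%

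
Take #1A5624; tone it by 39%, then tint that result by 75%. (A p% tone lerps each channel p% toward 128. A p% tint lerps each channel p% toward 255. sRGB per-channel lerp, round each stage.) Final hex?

#1A5624 is rgb(26, 86, 36).
Per channel, c → c + 0.39(128 − c):
  R: 26 + 39.78 = 65.78 → 66
  G: 86 + 16.38 = 102.38 → 102
  B: 36 + 35.88 = 71.88 → 72
After the tone: rgb(66, 102, 72) = #426648.
Per channel, c → c + 0.75(255 − c):
  R: 66 + 0.75×(255−66) = 66 + 141.75 = 207.75 → 208
  G: 102 + 0.75×(255−102) = 102 + 114.75 = 216.75 → 217
  B: 72 + 137.25 = 209.25 → 209
rgb(208, 217, 209) = #D0D9D1.

#D0D9D1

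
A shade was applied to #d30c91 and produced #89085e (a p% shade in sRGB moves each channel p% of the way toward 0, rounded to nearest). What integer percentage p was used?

35%

#d30c91 is rgb(211, 12, 145); #89085e is rgb(137, 8, 94).
On the R channel (widest range): 137 ≈ 211 + (p/100)(0 − 211), so p ≈ 100×(137 − 211)/(0 − 211) = -7400/-211 = 35.07.
p = 35 reproduces all three channels after rounding.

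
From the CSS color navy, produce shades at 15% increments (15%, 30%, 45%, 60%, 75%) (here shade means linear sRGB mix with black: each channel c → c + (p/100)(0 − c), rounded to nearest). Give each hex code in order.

CSS navy is rgb(0, 0, 128).
15%: (0→0, 0→0, 128 − 19.2 = 108.8→109) → #00006d
30%: (0→0, 0→0, 128 − 38.4 = 89.6→90) → #00005a
45%: (0→0, 0→0, 128 − 57.6 = 70.4→70) → #000046
60%: (0→0, 0→0, 128 − 76.8 = 51.2→51) → #000033
75%: (0→0, 0→0, 128 − 96 = 32→32) → #000020

#00006d, #00005a, #000046, #000033, #000020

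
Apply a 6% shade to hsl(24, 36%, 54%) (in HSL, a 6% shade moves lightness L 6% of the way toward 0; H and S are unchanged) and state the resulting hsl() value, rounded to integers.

hsl(24, 36%, 51%)

L moves 6% from 54 toward 0: 54 − 3.24 = 50.76 → 51.
H and S are unchanged.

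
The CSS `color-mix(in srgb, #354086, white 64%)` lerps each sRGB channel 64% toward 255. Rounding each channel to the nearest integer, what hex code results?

#354086 is rgb(53, 64, 134).
A 64% tint moves each channel 64% toward 255:
  R: 53 + 0.64×(255−53) = 53 + 129.28 = 182.28 → 182
  G: 64 + 0.64×(255−64) = 64 + 122.24 = 186.24 → 186
  B: 134 + 0.64×(255−134) = 134 + 77.44 = 211.44 → 211
rgb(182, 186, 211) = #b6bad3.

#b6bad3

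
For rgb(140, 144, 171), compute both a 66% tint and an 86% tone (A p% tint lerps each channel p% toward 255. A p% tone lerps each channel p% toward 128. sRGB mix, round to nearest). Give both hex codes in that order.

#d8d9e2, #828286

66% tint:
  R: 140 + 0.66×(255−140) = 140 + 75.9 = 215.9 → 216
  G: 144 + 0.66×(255−144) = 144 + 73.26 = 217.26 → 217
  B: 171 + 0.66×(255−171) = 171 + 55.44 = 226.44 → 226
  → #d8d9e2
86% tone:
  R: 140 − 10.32 = 129.68 → 130
  G: 144 + 0.86×(128−144) = 144 − 13.76 = 130.24 → 130
  B: 171 + 0.86×(128−171) = 171 − 36.98 = 134.02 → 134
  → #828286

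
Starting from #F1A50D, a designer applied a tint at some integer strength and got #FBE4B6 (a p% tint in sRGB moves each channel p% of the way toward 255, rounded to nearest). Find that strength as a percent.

#F1A50D is rgb(241, 165, 13); #FBE4B6 is rgb(251, 228, 182).
On the B channel (widest range): 182 ≈ 13 + (p/100)(255 − 13), so p ≈ 100×(182 − 13)/(255 − 13) = 16900/242 = 69.83.
p = 70 reproduces all three channels after rounding.

70%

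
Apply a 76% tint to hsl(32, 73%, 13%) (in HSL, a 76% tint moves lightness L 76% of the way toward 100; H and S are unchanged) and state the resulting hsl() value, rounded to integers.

L moves 76% from 13 toward 100: 13 + 66.12 = 79.12 → 79.
H and S are unchanged.

hsl(32, 73%, 79%)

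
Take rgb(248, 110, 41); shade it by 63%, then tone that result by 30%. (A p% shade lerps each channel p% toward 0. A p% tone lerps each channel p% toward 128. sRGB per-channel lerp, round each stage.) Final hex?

Per channel, c → c + 0.63(0 − c):
  R: 248 + 0.63×(0−248) = 248 − 156.24 = 91.76 → 92
  G: 110 − 69.3 = 40.7 → 41
  B: 41 + 0.63×(0−41) = 41 − 25.83 = 15.17 → 15
After the shade: rgb(92, 41, 15) = #5c290f.
Lerp each channel 30% toward 128:
  R: 92 + 0.3×(128−92) = 92 + 10.8 = 102.8 → 103
  G: 41 + 26.1 = 67.1 → 67
  B: 15 + 0.3×(128−15) = 15 + 33.9 = 48.9 → 49
rgb(103, 67, 49) = #674331.

#674331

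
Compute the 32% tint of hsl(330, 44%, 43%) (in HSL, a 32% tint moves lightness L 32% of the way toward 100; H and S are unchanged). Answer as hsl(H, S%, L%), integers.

hsl(330, 44%, 61%)

L moves 32% from 43 toward 100: 43 + 18.24 = 61.24 → 61.
H and S are unchanged.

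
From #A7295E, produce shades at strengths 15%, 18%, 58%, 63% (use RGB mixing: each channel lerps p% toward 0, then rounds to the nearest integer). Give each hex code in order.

#8E2350, #89224D, #461127, #3E0F23

#A7295E is rgb(167, 41, 94).
15%: (167 − 25.05 = 141.95→142, 41 − 6.15 = 34.85→35, 94 − 14.1 = 79.9→80) → #8E2350
18%: (167 − 30.06 = 136.94→137, 41 − 7.38 = 33.62→34, 94 − 16.92 = 77.08→77) → #89224D
58%: (167 − 96.86 = 70.14→70, 41 − 23.78 = 17.22→17, 94 − 54.52 = 39.48→39) → #461127
63%: (167 − 105.21 = 61.79→62, 41 − 25.83 = 15.17→15, 94 − 59.22 = 34.78→35) → #3E0F23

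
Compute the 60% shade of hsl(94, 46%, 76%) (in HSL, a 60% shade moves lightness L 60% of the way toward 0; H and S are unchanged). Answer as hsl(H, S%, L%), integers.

L moves 60% from 76 toward 0: 76 − 45.6 = 30.4 → 30.
H and S are unchanged.

hsl(94, 46%, 30%)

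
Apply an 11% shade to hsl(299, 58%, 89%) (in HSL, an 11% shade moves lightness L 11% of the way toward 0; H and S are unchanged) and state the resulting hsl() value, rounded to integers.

hsl(299, 58%, 79%)

L moves 11% from 89 toward 0: 89 − 9.79 = 79.21 → 79.
H and S are unchanged.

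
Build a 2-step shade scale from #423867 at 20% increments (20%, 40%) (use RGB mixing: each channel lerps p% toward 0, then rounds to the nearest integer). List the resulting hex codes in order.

#423867 is rgb(66, 56, 103).
20%: (66 − 13.2 = 52.8→53, 56 − 11.2 = 44.8→45, 103 − 20.6 = 82.4→82) → #352D52
40%: (66 − 26.4 = 39.6→40, 56 − 22.4 = 33.6→34, 103 − 41.2 = 61.8→62) → #28223E

#352D52, #28223E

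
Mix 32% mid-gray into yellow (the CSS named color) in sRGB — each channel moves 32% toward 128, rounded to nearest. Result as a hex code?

CSS yellow is rgb(255, 255, 0).
A 32% tone moves each channel 32% toward 128:
  R: 255 + 0.32×(128−255) = 255 − 40.64 = 214.36 → 214
  G: 255 − 40.64 = 214.36 → 214
  B: 0 + 40.96 = 40.96 → 41
rgb(214, 214, 41) = #d6d629.

#d6d629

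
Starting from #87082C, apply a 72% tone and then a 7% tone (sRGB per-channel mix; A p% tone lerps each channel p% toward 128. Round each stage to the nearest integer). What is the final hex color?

#87082C is rgb(135, 8, 44).
Per channel, c → c + 0.72(128 − c):
  R: 135 − 5.04 = 129.96 → 130
  G: 8 + 86.4 = 94.4 → 94
  B: 44 + 60.48 = 104.48 → 104
After the tone: rgb(130, 94, 104) = #825E68.
Lerp each channel 7% toward 128:
  R: 130 + 0.07×(128−130) = 130 − 0.14 = 129.86 → 130
  G: 94 + 0.07×(128−94) = 94 + 2.38 = 96.38 → 96
  B: 104 + 0.07×(128−104) = 104 + 1.68 = 105.68 → 106
rgb(130, 96, 106) = #82606A.

#82606A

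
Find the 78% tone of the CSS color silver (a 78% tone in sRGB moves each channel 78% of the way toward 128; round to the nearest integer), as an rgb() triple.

rgb(142, 142, 142)

CSS silver is rgb(192, 192, 192).
Lerp each channel 78% toward 128:
  R: 192 + 0.78×(128−192) = 192 − 49.92 = 142.08 → 142
  G: 192 − 49.92 = 142.08 → 142
  B: 192 − 49.92 = 142.08 → 142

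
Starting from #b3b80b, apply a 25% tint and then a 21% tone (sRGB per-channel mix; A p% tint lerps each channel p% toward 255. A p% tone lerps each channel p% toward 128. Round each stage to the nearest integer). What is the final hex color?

#b7ba54

#b3b80b is rgb(179, 184, 11).
Lerp each channel 25% toward 255:
  R: 179 + 19 = 198 → 198
  G: 184 + 17.75 = 201.75 → 202
  B: 11 + 0.25×(255−11) = 11 + 61 = 72 → 72
After the tint: rgb(198, 202, 72) = #c6ca48.
Lerp each channel 21% toward 128:
  R: 198 − 14.7 = 183.3 → 183
  G: 202 − 15.54 = 186.46 → 186
  B: 72 + 0.21×(128−72) = 72 + 11.76 = 83.76 → 84
rgb(183, 186, 84) = #b7ba54.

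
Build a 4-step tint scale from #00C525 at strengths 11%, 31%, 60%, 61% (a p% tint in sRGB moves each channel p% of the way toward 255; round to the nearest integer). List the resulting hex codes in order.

#00C525 is rgb(0, 197, 37).
11%: (0 + 28.05 = 28.05→28, 197 + 6.38 = 203.38→203, 37 + 23.98 = 60.98→61) → #1CCB3D
31%: (0 + 79.05 = 79.05→79, 197 + 17.98 = 214.98→215, 37 + 67.58 = 104.58→105) → #4FD769
60%: (0 + 153 = 153→153, 197 + 34.8 = 231.8→232, 37 + 130.8 = 167.8→168) → #99E8A8
61%: (0 + 155.55 = 155.55→156, 197 + 35.38 = 232.38→232, 37 + 132.98 = 169.98→170) → #9CE8AA

#1CCB3D, #4FD769, #99E8A8, #9CE8AA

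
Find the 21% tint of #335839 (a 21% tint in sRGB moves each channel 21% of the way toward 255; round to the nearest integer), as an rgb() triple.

rgb(94, 123, 99)

#335839 is rgb(51, 88, 57).
A 21% tint moves each channel 21% toward 255:
  R: 51 + 42.84 = 93.84 → 94
  G: 88 + 0.21×(255−88) = 88 + 35.07 = 123.07 → 123
  B: 57 + 41.58 = 98.58 → 99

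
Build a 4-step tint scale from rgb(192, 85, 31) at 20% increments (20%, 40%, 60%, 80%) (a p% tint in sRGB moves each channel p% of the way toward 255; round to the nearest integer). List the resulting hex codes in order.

#cd774c, #d99979, #e6bba5, #f2ddd2

20%: (192 + 12.6 = 204.6→205, 85 + 34 = 119→119, 31 + 44.8 = 75.8→76) → #cd774c
40%: (192 + 25.2 = 217.2→217, 85 + 68 = 153→153, 31 + 89.6 = 120.6→121) → #d99979
60%: (192 + 37.8 = 229.8→230, 85 + 102 = 187→187, 31 + 134.4 = 165.4→165) → #e6bba5
80%: (192 + 50.4 = 242.4→242, 85 + 136 = 221→221, 31 + 179.2 = 210.2→210) → #f2ddd2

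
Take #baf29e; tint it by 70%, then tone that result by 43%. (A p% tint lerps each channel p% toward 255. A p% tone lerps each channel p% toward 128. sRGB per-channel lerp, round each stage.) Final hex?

#baf29e is rgb(186, 242, 158).
Per channel, c → c + 0.7(255 − c):
  R: 186 + 48.3 = 234.3 → 234
  G: 242 + 0.7×(255−242) = 242 + 9.1 = 251.1 → 251
  B: 158 + 0.7×(255−158) = 158 + 67.9 = 225.9 → 226
After the tint: rgb(234, 251, 226) = #eafbe2.
Per channel, c → c + 0.43(128 − c):
  R: 234 − 45.58 = 188.42 → 188
  G: 251 + 0.43×(128−251) = 251 − 52.89 = 198.11 → 198
  B: 226 + 0.43×(128−226) = 226 − 42.14 = 183.86 → 184
rgb(188, 198, 184) = #bcc6b8.

#bcc6b8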